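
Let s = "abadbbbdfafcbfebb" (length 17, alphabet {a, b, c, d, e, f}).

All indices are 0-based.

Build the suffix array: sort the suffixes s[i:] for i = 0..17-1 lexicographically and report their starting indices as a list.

[0, 2, 9, 16, 1, 15, 4, 5, 6, 12, 11, 3, 7, 14, 8, 10, 13]

rank→(start, suffix):
  0 → (0, 'abadbbbdfafcbfebb')
  1 → (2, 'adbbbdfafcbfebb')
  2 → (9, 'afcbfebb')
  3 → (16, 'b')
  4 → (1, 'badbbbdfafcbfebb')
  5 → (15, 'bb')
  6 → (4, 'bbbdfafcbfebb')
  7 → (5, 'bbdfafcbfebb')
  8 → (6, 'bdfafcbfebb')
  9 → (12, 'bfebb')
  10 → (11, 'cbfebb')
  11 → (3, 'dbbbdfafcbfebb')
  12 → (7, 'dfafcbfebb')
  13 → (14, 'ebb')
  14 → (8, 'fafcbfebb')
  15 → (10, 'fcbfebb')
  16 → (13, 'febb')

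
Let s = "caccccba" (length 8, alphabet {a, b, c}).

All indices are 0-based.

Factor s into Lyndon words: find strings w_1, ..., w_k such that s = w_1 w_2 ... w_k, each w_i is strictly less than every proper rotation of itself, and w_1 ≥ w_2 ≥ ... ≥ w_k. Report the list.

emit factor 1: 'c' (i=0, period=1)
emit factor 2: 'accccb' (i=1, period=6)
emit factor 3: 'a' (i=7, period=1)

["c", "accccb", "a"]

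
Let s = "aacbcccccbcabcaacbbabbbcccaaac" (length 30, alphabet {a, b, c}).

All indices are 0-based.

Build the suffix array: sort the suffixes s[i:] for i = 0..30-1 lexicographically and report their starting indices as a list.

rank→(start, suffix):
  0 → (26, 'aaac')
  1 → (27, 'aac')
  2 → (14, 'aacbbabbbcccaaac')
  3 → (0, 'aacbcccccbcabcaacbbabbbcccaaac')
  4 → (19, 'abbbcccaaac')
  5 → (11, 'abcaacbbabbbcccaaac')
  6 → (28, 'ac')
  7 → (15, 'acbbabbbcccaaac')
  8 → (1, 'acbcccccbcabcaacbbabbbcccaaac')
  9 → (18, 'babbbcccaaac')
  10 → (17, 'bbabbbcccaaac')
  11 → (20, 'bbbcccaaac')
  12 → (21, 'bbcccaaac')
  13 → (12, 'bcaacbbabbbcccaaac')
  14 → (9, 'bcabcaacbbabbbcccaaac')
  15 → (22, 'bcccaaac')
  16 → (3, 'bcccccbcabcaacbbabbbcccaaac')
  17 → (29, 'c')
  18 → (25, 'caaac')
  19 → (13, 'caacbbabbbcccaaac')
  20 → (10, 'cabcaacbbabbbcccaaac')
  21 → (16, 'cbbabbbcccaaac')
  22 → (8, 'cbcabcaacbbabbbcccaaac')
  23 → (2, 'cbcccccbcabcaacbbabbbcccaaac')
  24 → (24, 'ccaaac')
  25 → (7, 'ccbcabcaacbbabbbcccaaac')
  26 → (23, 'cccaaac')
  27 → (6, 'cccbcabcaacbbabbbcccaaac')
  28 → (5, 'ccccbcabcaacbbabbbcccaaac')
  29 → (4, 'cccccbcabcaacbbabbbcccaaac')

[26, 27, 14, 0, 19, 11, 28, 15, 1, 18, 17, 20, 21, 12, 9, 22, 3, 29, 25, 13, 10, 16, 8, 2, 24, 7, 23, 6, 5, 4]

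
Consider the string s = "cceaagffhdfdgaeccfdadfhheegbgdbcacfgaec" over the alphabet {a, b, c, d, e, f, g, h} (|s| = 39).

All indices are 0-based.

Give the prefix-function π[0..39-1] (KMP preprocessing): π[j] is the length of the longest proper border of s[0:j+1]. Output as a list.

[0, 1, 0, 0, 0, 0, 0, 0, 0, 0, 0, 0, 0, 0, 0, 1, 2, 0, 0, 0, 0, 0, 0, 0, 0, 0, 0, 0, 0, 0, 0, 1, 0, 1, 0, 0, 0, 0, 1]

π[0] = 0
j=1 s[j]='c': π[1]=1 (border 'c')
j=2 s[j]='e': k: 1→0; π[2]=0 (border '')
j=3 s[j]='a': π[3]=0 (border '')
j=4 s[j]='a': π[4]=0 (border '')
j=5 s[j]='g': π[5]=0 (border '')
j=6 s[j]='f': π[6]=0 (border '')
j=7 s[j]='f': π[7]=0 (border '')
j=8 s[j]='h': π[8]=0 (border '')
j=9 s[j]='d': π[9]=0 (border '')
j=10 s[j]='f': π[10]=0 (border '')
j=11 s[j]='d': π[11]=0 (border '')
j=12 s[j]='g': π[12]=0 (border '')
j=13 s[j]='a': π[13]=0 (border '')
j=14 s[j]='e': π[14]=0 (border '')
j=15 s[j]='c': π[15]=1 (border 'c')
j=16 s[j]='c': π[16]=2 (border 'cc')
j=17 s[j]='f': k: 2→1→0; π[17]=0 (border '')
j=18 s[j]='d': π[18]=0 (border '')
j=19 s[j]='a': π[19]=0 (border '')
j=20 s[j]='d': π[20]=0 (border '')
j=21 s[j]='f': π[21]=0 (border '')
j=22 s[j]='h': π[22]=0 (border '')
j=23 s[j]='h': π[23]=0 (border '')
j=24 s[j]='e': π[24]=0 (border '')
j=25 s[j]='e': π[25]=0 (border '')
j=26 s[j]='g': π[26]=0 (border '')
j=27 s[j]='b': π[27]=0 (border '')
j=28 s[j]='g': π[28]=0 (border '')
j=29 s[j]='d': π[29]=0 (border '')
j=30 s[j]='b': π[30]=0 (border '')
j=31 s[j]='c': π[31]=1 (border 'c')
j=32 s[j]='a': k: 1→0; π[32]=0 (border '')
j=33 s[j]='c': π[33]=1 (border 'c')
j=34 s[j]='f': k: 1→0; π[34]=0 (border '')
j=35 s[j]='g': π[35]=0 (border '')
j=36 s[j]='a': π[36]=0 (border '')
j=37 s[j]='e': π[37]=0 (border '')
j=38 s[j]='c': π[38]=1 (border 'c')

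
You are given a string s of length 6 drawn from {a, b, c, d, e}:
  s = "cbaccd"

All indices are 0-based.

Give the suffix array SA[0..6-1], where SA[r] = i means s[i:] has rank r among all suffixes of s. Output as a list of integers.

rank | idx | suffix
   0 |   2 | accd
   1 |   1 | baccd
   2 |   0 | cbaccd
   3 |   3 | ccd
   4 |   4 | cd
   5 |   5 | d

[2, 1, 0, 3, 4, 5]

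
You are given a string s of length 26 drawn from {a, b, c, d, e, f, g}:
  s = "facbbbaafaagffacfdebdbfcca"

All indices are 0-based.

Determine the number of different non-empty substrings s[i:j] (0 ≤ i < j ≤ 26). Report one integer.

rank | idx | suffix
   0 |  25 | a
   1 |   6 | aafaagffacfdebdbfcca
   2 |   9 | aagffacfdebdbfcca
   3 |   1 | acbbbaafaagffacfdebdbfcca
   4 |  14 | acfdebdbfcca
   5 |   7 | afaagffacfdebdbfcca
   6 |  10 | agffacfdebdbfcca
   7 |   5 | baafaagffacfdebdbfcca
   8 |   4 | bbaafaagffacfdebdbfcca
   9 |   3 | bbbaafaagffacfdebdbfcca
  10 |  19 | bdbfcca
  11 |  21 | bfcca
  12 |  24 | ca
  13 |   2 | cbbbaafaagffacfdebdbfcca
  14 |  23 | cca
  15 |  15 | cfdebdbfcca
  16 |  20 | dbfcca
  17 |  17 | debdbfcca
  18 |  18 | ebdbfcca
  19 |   8 | faagffacfdebdbfcca
  20 |   0 | facbbbaafaagffacfdebdbfcca
  21 |  13 | facfdebdbfcca
  22 |  22 | fcca
  23 |  16 | fdebdbfcca
  24 |  12 | ffacfdebdbfcca
  25 |  11 | gffacfdebdbfcca

SA = [25, 6, 9, 1, 14, 7, 10, 5, 4, 3, 19, 21, 24, 2, 23, 15, 20, 17, 18, 8, 0, 13, 22, 16, 12, 11]
[i] adj suffixes → lcp
  [1] 25/6 → 1 ('a')
  [2] 6/9 → 2 ('aa')
  [3] 9/1 → 1 ('a')
  [4] 1/14 → 2 ('ac')
  [5] 14/7 → 1 ('a')
  [6] 7/10 → 1 ('a')
  [7] 10/5 → 0 ('')
  [8] 5/4 → 1 ('b')
  [9] 4/3 → 2 ('bb')
  [10] 3/19 → 1 ('b')
  [11] 19/21 → 1 ('b')
  [12] 21/24 → 0 ('')
  [13] 24/2 → 1 ('c')
  [14] 2/23 → 1 ('c')
  [15] 23/15 → 1 ('c')
  [16] 15/20 → 0 ('')
  [17] 20/17 → 1 ('d')
  [18] 17/18 → 0 ('')
  [19] 18/8 → 0 ('')
  [20] 8/0 → 2 ('fa')
  [21] 0/13 → 3 ('fac')
  [22] 13/22 → 1 ('f')
  [23] 22/16 → 1 ('f')
  [24] 16/12 → 1 ('f')
  [25] 12/11 → 0 ('')

n(n+1)/2 = 26·27/2 = 351
Σ LCP = 0 + 1 + 2 + 1 + 2 + 1 + 1 + 0 + 1 + 2 + 1 + 1 + 0 + 1 + 1 + 1 + 0 + 1 + 0 + 0 + 2 + 3 + 1 + 1 + 1 + 0 = 25
distinct = 351 − 25 = 326

326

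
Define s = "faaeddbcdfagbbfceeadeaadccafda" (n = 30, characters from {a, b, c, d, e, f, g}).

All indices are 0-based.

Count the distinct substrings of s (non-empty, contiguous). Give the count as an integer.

438

sorted suffixes:
  #0 SA[0]=29  'a'
  #1 SA[1]=21  'aadccafda'
  #2 SA[2]=1  'aaeddbcdfagbbfceeadeaadccafda'
  #3 SA[3]=22  'adccafda'
  #4 SA[4]=18  'adeaadccafda'
  #5 SA[5]=2  'aeddbcdfagbbfceeadeaadccafda'
  #6 SA[6]=26  'afda'
  #7 SA[7]=10  'agbbfceeadeaadccafda'
  #8 SA[8]=12  'bbfceeadeaadccafda'
  #9 SA[9]=6  'bcdfagbbfceeadeaadccafda'
  #10 SA[10]=13  'bfceeadeaadccafda'
  #11 SA[11]=25  'cafda'
  #12 SA[12]=24  'ccafda'
  #13 SA[13]=7  'cdfagbbfceeadeaadccafda'
  #14 SA[14]=15  'ceeadeaadccafda'
  #15 SA[15]=28  'da'
  #16 SA[16]=5  'dbcdfagbbfceeadeaadccafda'
  #17 SA[17]=23  'dccafda'
  #18 SA[18]=4  'ddbcdfagbbfceeadeaadccafda'
  #19 SA[19]=19  'deaadccafda'
  #20 SA[20]=8  'dfagbbfceeadeaadccafda'
  #21 SA[21]=20  'eaadccafda'
  #22 SA[22]=17  'eadeaadccafda'
  #23 SA[23]=3  'eddbcdfagbbfceeadeaadccafda'
  #24 SA[24]=16  'eeadeaadccafda'
  #25 SA[25]=0  'faaeddbcdfagbbfceeadeaadccafda'
  #26 SA[26]=9  'fagbbfceeadeaadccafda'
  #27 SA[27]=14  'fceeadeaadccafda'
  #28 SA[28]=27  'fda'
  #29 SA[29]=11  'gbbfceeadeaadccafda'

SA = [29, 21, 1, 22, 18, 2, 26, 10, 12, 6, 13, 25, 24, 7, 15, 28, 5, 23, 4, 19, 8, 20, 17, 3, 16, 0, 9, 14, 27, 11]
i: (SA[i-1],SA[i]) lcp shared
  1: (29,21) 1 'a'
  2: (21,1) 2 'aa'
  3: (1,22) 1 'a'
  4: (22,18) 2 'ad'
  5: (18,2) 1 'a'
  6: (2,26) 1 'a'
  7: (26,10) 1 'a'
  8: (10,12) 0 ''
  9: (12,6) 1 'b'
  10: (6,13) 1 'b'
  11: (13,25) 0 ''
  12: (25,24) 1 'c'
  13: (24,7) 1 'c'
  14: (7,15) 1 'c'
  15: (15,28) 0 ''
  16: (28,5) 1 'd'
  17: (5,23) 1 'd'
  18: (23,4) 1 'd'
  19: (4,19) 1 'd'
  20: (19,8) 1 'd'
  21: (8,20) 0 ''
  22: (20,17) 2 'ea'
  23: (17,3) 1 'e'
  24: (3,16) 1 'e'
  25: (16,0) 0 ''
  26: (0,9) 2 'fa'
  27: (9,14) 1 'f'
  28: (14,27) 1 'f'
  29: (27,11) 0 ''

n(n+1)/2 = 30·31/2 = 465
Σ LCP = 0 + 1 + 2 + 1 + 2 + 1 + 1 + 1 + 0 + 1 + 1 + 0 + 1 + 1 + 1 + 0 + 1 + 1 + 1 + 1 + 1 + 0 + 2 + 1 + 1 + 0 + 2 + 1 + 1 + 0 = 27
distinct = 465 − 27 = 438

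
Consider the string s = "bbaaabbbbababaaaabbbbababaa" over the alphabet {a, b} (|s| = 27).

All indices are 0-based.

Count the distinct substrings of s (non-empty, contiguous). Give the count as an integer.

257

rank→(start, suffix):
  0 → (26, 'a')
  1 → (25, 'aa')
  2 → (13, 'aaaabbbbababaa')
  3 → (14, 'aaabbbbababaa')
  4 → (2, 'aaabbbbababaaaabbbbababaa')
  5 → (15, 'aabbbbababaa')
  6 → (3, 'aabbbbababaaaabbbbababaa')
  7 → (23, 'abaa')
  8 → (11, 'abaaaabbbbababaa')
  9 → (21, 'ababaa')
  10 → (9, 'ababaaaabbbbababaa')
  11 → (16, 'abbbbababaa')
  12 → (4, 'abbbbababaaaabbbbababaa')
  13 → (24, 'baa')
  14 → (12, 'baaaabbbbababaa')
  15 → (1, 'baaabbbbababaaaabbbbababaa')
  16 → (22, 'babaa')
  17 → (10, 'babaaaabbbbababaa')
  18 → (20, 'bababaa')
  19 → (8, 'bababaaaabbbbababaa')
  20 → (0, 'bbaaabbbbababaaaabbbbababaa')
  21 → (19, 'bbababaa')
  22 → (7, 'bbababaaaabbbbababaa')
  23 → (18, 'bbbababaa')
  24 → (6, 'bbbababaaaabbbbababaa')
  25 → (17, 'bbbbababaa')
  26 → (5, 'bbbbababaaaabbbbababaa')

SA = [26, 25, 13, 14, 2, 15, 3, 23, 11, 21, 9, 16, 4, 24, 12, 1, 22, 10, 20, 8, 0, 19, 7, 18, 6, 17, 5]
i: (SA[i-1],SA[i]) lcp shared
  1: (26,25) 1 'a'
  2: (25,13) 2 'aa'
  3: (13,14) 3 'aaa'
  4: (14,2) 13 'aaabbbbababaa'
  5: (2,15) 2 'aa'
  6: (15,3) 12 'aabbbbababaa'
  7: (3,23) 1 'a'
  8: (23,11) 4 'abaa'
  9: (11,21) 3 'aba'
  10: (21,9) 6 'ababaa'
  11: (9,16) 2 'ab'
  12: (16,4) 11 'abbbbababaa'
  13: (4,24) 0 ''
  14: (24,12) 3 'baa'
  15: (12,1) 4 'baaa'
  16: (1,22) 2 'ba'
  17: (22,10) 5 'babaa'
  18: (10,20) 4 'baba'
  19: (20,8) 7 'bababaa'
  20: (8,0) 1 'b'
  21: (0,19) 3 'bba'
  22: (19,7) 8 'bbababaa'
  23: (7,18) 2 'bb'
  24: (18,6) 9 'bbbababaa'
  25: (6,17) 3 'bbb'
  26: (17,5) 10 'bbbbababaa'

n(n+1)/2 = 27·28/2 = 378
Σ LCP = 0 + 1 + 2 + 3 + 13 + 2 + 12 + 1 + 4 + 3 + 6 + 2 + 11 + 0 + 3 + 4 + 2 + 5 + 4 + 7 + 1 + 3 + 8 + 2 + 9 + 3 + 10 = 121
distinct = 378 − 121 = 257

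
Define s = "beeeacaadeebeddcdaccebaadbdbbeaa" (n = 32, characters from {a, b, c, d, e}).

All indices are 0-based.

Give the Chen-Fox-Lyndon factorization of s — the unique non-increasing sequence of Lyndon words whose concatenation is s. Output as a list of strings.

emit factor 1: 'beee' (i=0, period=4)
emit factor 2: 'ac' (i=4, period=2)
emit factor 3: 'aadeebeddcdacceb' (i=6, period=16)
emit factor 4: 'aadbdbbe' (i=22, period=8)
emit factor 5: 'a' (i=30, period=1)
emit factor 6: 'a' (i=31, period=1)

["beee", "ac", "aadeebeddcdacceb", "aadbdbbe", "a", "a"]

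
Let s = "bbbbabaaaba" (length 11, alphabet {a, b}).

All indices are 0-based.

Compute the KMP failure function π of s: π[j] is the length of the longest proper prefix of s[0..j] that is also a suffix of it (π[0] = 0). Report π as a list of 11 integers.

[0, 1, 2, 3, 0, 1, 0, 0, 0, 1, 0]

π[0] = 0
j=1 s[j]='b': π[1]=1 (border 'b')
j=2 s[j]='b': π[2]=2 (border 'bb')
j=3 s[j]='b': π[3]=3 (border 'bbb')
j=4 s[j]='a': k: 3→2→1→0; π[4]=0 (border '')
j=5 s[j]='b': π[5]=1 (border 'b')
j=6 s[j]='a': k: 1→0; π[6]=0 (border '')
j=7 s[j]='a': π[7]=0 (border '')
j=8 s[j]='a': π[8]=0 (border '')
j=9 s[j]='b': π[9]=1 (border 'b')
j=10 s[j]='a': k: 1→0; π[10]=0 (border '')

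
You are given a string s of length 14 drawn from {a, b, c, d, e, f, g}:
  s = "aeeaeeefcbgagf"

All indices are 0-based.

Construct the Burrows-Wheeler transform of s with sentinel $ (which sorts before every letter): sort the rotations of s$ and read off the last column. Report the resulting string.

f$egcfeaaeegeba

rank  rotation         last
    0  $aeeaeeefcbgagf  f
    1  aeeaeeefcbgagf$  $
    2  aeeefcbgagf$aee  e
    3  agf$aeeaeeefcbg  g
    4  bgagf$aeeaeeefc  c
    5  cbgagf$aeeaeeef  f
    6  eaeeefcbgagf$ae  e
    7  eeaeeefcbgagf$a  a
    8  eeefcbgagf$aeea  a
    9  eefcbgagf$aeeae  e
   10  efcbgagf$aeeaee  e
   11  f$aeeaeeefcbgag  g
   12  fcbgagf$aeeaeee  e
   13  gagf$aeeaeeefcb  b
   14  gf$aeeaeeefcbga  a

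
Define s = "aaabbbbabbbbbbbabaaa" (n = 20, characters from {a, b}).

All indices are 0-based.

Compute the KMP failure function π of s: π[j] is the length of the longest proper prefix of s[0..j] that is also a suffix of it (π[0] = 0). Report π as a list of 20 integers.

[0, 1, 2, 0, 0, 0, 0, 1, 0, 0, 0, 0, 0, 0, 0, 1, 0, 1, 2, 3]

π[0] = 0
j=1 s[j]='a': π[1]=1 (border 'a')
j=2 s[j]='a': π[2]=2 (border 'aa')
j=3 s[j]='b': k: 2→1→0; π[3]=0 (border '')
j=4 s[j]='b': π[4]=0 (border '')
j=5 s[j]='b': π[5]=0 (border '')
j=6 s[j]='b': π[6]=0 (border '')
j=7 s[j]='a': π[7]=1 (border 'a')
j=8 s[j]='b': k: 1→0; π[8]=0 (border '')
j=9 s[j]='b': π[9]=0 (border '')
j=10 s[j]='b': π[10]=0 (border '')
j=11 s[j]='b': π[11]=0 (border '')
j=12 s[j]='b': π[12]=0 (border '')
j=13 s[j]='b': π[13]=0 (border '')
j=14 s[j]='b': π[14]=0 (border '')
j=15 s[j]='a': π[15]=1 (border 'a')
j=16 s[j]='b': k: 1→0; π[16]=0 (border '')
j=17 s[j]='a': π[17]=1 (border 'a')
j=18 s[j]='a': π[18]=2 (border 'aa')
j=19 s[j]='a': π[19]=3 (border 'aaa')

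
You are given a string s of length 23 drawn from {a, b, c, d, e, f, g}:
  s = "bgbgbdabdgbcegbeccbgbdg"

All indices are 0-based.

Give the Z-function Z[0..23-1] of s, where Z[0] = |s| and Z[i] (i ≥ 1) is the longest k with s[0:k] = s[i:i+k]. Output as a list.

[23, 0, 3, 0, 1, 0, 0, 1, 0, 0, 1, 0, 0, 0, 1, 0, 0, 0, 3, 0, 1, 0, 0]

Z[0]=23
i=1: outside box; Z[1]=0
i=2: outside box; Z[2]=3 scan→box=[2,5)
i=3: min(r-i=2, Z[1]=0)=0; Z[3]=0
i=4: min(r-i=1, Z[2]=3)=1; Z[4]=1
i=5: outside box; Z[5]=0
i=6: outside box; Z[6]=0
i=7: outside box; Z[7]=1 scan→box=[7,8)
i=8: outside box; Z[8]=0
i=9: outside box; Z[9]=0
i=10: outside box; Z[10]=1 scan→box=[10,11)
i=11: outside box; Z[11]=0
i=12: outside box; Z[12]=0
i=13: outside box; Z[13]=0
i=14: outside box; Z[14]=1 scan→box=[14,15)
i=15: outside box; Z[15]=0
i=16: outside box; Z[16]=0
i=17: outside box; Z[17]=0
i=18: outside box; Z[18]=3 scan→box=[18,21)
i=19: min(r-i=2, Z[1]=0)=0; Z[19]=0
i=20: min(r-i=1, Z[2]=3)=1; Z[20]=1
i=21: outside box; Z[21]=0
i=22: outside box; Z[22]=0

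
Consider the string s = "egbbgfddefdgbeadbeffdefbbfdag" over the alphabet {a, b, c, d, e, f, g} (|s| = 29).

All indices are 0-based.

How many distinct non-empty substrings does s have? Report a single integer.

402

rank | idx | suffix
   0 |  14 | adbeffdefbbfdag
   1 |  27 | ag
   2 |  23 | bbfdag
   3 |   2 | bbgfddefdgbeadbeffdefbbfdag
   4 |  12 | beadbeffdefbbfdag
   5 |  16 | beffdefbbfdag
   6 |  24 | bfdag
   7 |   3 | bgfddefdgbeadbeffdefbbfdag
   8 |  26 | dag
   9 |  15 | dbeffdefbbfdag
  10 |   6 | ddefdgbeadbeffdefbbfdag
  11 |  20 | defbbfdag
  12 |   7 | defdgbeadbeffdefbbfdag
  13 |  10 | dgbeadbeffdefbbfdag
  14 |  13 | eadbeffdefbbfdag
  15 |  21 | efbbfdag
  16 |   8 | efdgbeadbeffdefbbfdag
  17 |  17 | effdefbbfdag
  18 |   0 | egbbgfddefdgbeadbeffdefbbfdag
  19 |  22 | fbbfdag
  20 |  25 | fdag
  21 |   5 | fddefdgbeadbeffdefbbfdag
  22 |  19 | fdefbbfdag
  23 |   9 | fdgbeadbeffdefbbfdag
  24 |  18 | ffdefbbfdag
  25 |  28 | g
  26 |   1 | gbbgfddefdgbeadbeffdefbbfdag
  27 |  11 | gbeadbeffdefbbfdag
  28 |   4 | gfddefdgbeadbeffdefbbfdag

SA = [14, 27, 23, 2, 12, 16, 24, 3, 26, 15, 6, 20, 7, 10, 13, 21, 8, 17, 0, 22, 25, 5, 19, 9, 18, 28, 1, 11, 4]
i: (SA[i-1],SA[i]) lcp shared
  1: (14,27) 1 'a'
  2: (27,23) 0 ''
  3: (23,2) 2 'bb'
  4: (2,12) 1 'b'
  5: (12,16) 2 'be'
  6: (16,24) 1 'b'
  7: (24,3) 1 'b'
  8: (3,26) 0 ''
  9: (26,15) 1 'd'
  10: (15,6) 1 'd'
  11: (6,20) 1 'd'
  12: (20,7) 3 'def'
  13: (7,10) 1 'd'
  14: (10,13) 0 ''
  15: (13,21) 1 'e'
  16: (21,8) 2 'ef'
  17: (8,17) 2 'ef'
  18: (17,0) 1 'e'
  19: (0,22) 0 ''
  20: (22,25) 1 'f'
  21: (25,5) 2 'fd'
  22: (5,19) 2 'fd'
  23: (19,9) 2 'fd'
  24: (9,18) 1 'f'
  25: (18,28) 0 ''
  26: (28,1) 1 'g'
  27: (1,11) 2 'gb'
  28: (11,4) 1 'g'

n(n+1)/2 = 29·30/2 = 435
Σ LCP = 0 + 1 + 0 + 2 + 1 + 2 + 1 + 1 + 0 + 1 + 1 + 1 + 3 + 1 + 0 + 1 + 2 + 2 + 1 + 0 + 1 + 2 + 2 + 2 + 1 + 0 + 1 + 2 + 1 = 33
distinct = 435 − 33 = 402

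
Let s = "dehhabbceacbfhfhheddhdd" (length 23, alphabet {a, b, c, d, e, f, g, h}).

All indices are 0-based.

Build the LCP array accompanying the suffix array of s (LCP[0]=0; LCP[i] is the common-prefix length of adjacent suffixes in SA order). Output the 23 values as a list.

rank | idx | suffix
   0 |   4 | abbceacbfhfhheddhdd
   1 |   9 | acbfhfhheddhdd
   2 |   5 | bbceacbfhfhheddhdd
   3 |   6 | bceacbfhfhheddhdd
   4 |  11 | bfhfhheddhdd
   5 |  10 | cbfhfhheddhdd
   6 |   7 | ceacbfhfhheddhdd
   7 |  22 | d
   8 |  21 | dd
   9 |  18 | ddhdd
  10 |   0 | dehhabbceacbfhfhheddhdd
  11 |  19 | dhdd
  12 |   8 | eacbfhfhheddhdd
  13 |  17 | eddhdd
  14 |   1 | ehhabbceacbfhfhheddhdd
  15 |  12 | fhfhheddhdd
  16 |  14 | fhheddhdd
  17 |   3 | habbceacbfhfhheddhdd
  18 |  20 | hdd
  19 |  16 | heddhdd
  20 |  13 | hfhheddhdd
  21 |   2 | hhabbceacbfhfhheddhdd
  22 |  15 | hheddhdd

SA = [4, 9, 5, 6, 11, 10, 7, 22, 21, 18, 0, 19, 8, 17, 1, 12, 14, 3, 20, 16, 13, 2, 15]
[i] adj suffixes → lcp
  [1] 4/9 → 1 ('a')
  [2] 9/5 → 0 ('')
  [3] 5/6 → 1 ('b')
  [4] 6/11 → 1 ('b')
  [5] 11/10 → 0 ('')
  [6] 10/7 → 1 ('c')
  [7] 7/22 → 0 ('')
  [8] 22/21 → 1 ('d')
  [9] 21/18 → 2 ('dd')
  [10] 18/0 → 1 ('d')
  [11] 0/19 → 1 ('d')
  [12] 19/8 → 0 ('')
  [13] 8/17 → 1 ('e')
  [14] 17/1 → 1 ('e')
  [15] 1/12 → 0 ('')
  [16] 12/14 → 2 ('fh')
  [17] 14/3 → 0 ('')
  [18] 3/20 → 1 ('h')
  [19] 20/16 → 1 ('h')
  [20] 16/13 → 1 ('h')
  [21] 13/2 → 1 ('h')
  [22] 2/15 → 2 ('hh')

[0, 1, 0, 1, 1, 0, 1, 0, 1, 2, 1, 1, 0, 1, 1, 0, 2, 0, 1, 1, 1, 1, 2]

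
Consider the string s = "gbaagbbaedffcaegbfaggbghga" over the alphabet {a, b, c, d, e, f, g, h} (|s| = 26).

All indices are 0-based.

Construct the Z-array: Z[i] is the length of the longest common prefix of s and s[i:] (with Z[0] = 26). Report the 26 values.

Z[0]=26
i=1: outside box; Z[1]=0
i=2: outside box; Z[2]=0
i=3: outside box; Z[3]=0
i=4: outside box; Z[4]=2 scan→box=[4,6)
i=5: min(r-i=1, Z[1]=0)=0; Z[5]=0
i=6: outside box; Z[6]=0
i=7: outside box; Z[7]=0
i=8: outside box; Z[8]=0
i=9: outside box; Z[9]=0
i=10: outside box; Z[10]=0
i=11: outside box; Z[11]=0
i=12: outside box; Z[12]=0
i=13: outside box; Z[13]=0
i=14: outside box; Z[14]=0
i=15: outside box; Z[15]=2 scan→box=[15,17)
i=16: min(r-i=1, Z[1]=0)=0; Z[16]=0
i=17: outside box; Z[17]=0
i=18: outside box; Z[18]=0
i=19: outside box; Z[19]=1 scan→box=[19,20)
i=20: outside box; Z[20]=2 scan→box=[20,22)
i=21: min(r-i=1, Z[1]=0)=0; Z[21]=0
i=22: outside box; Z[22]=1 scan→box=[22,23)
i=23: outside box; Z[23]=0
i=24: outside box; Z[24]=1 scan→box=[24,25)
i=25: outside box; Z[25]=0

[26, 0, 0, 0, 2, 0, 0, 0, 0, 0, 0, 0, 0, 0, 0, 2, 0, 0, 0, 1, 2, 0, 1, 0, 1, 0]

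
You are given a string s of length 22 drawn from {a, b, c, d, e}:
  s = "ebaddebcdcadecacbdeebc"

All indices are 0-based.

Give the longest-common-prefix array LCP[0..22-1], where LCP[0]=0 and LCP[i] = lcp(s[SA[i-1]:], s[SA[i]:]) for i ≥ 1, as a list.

rank→(start, suffix):
  0 → (14, 'acbdeebc')
  1 → (2, 'addebcdcadecacbdeebc')
  2 → (10, 'adecacbdeebc')
  3 → (1, 'baddebcdcadecacbdeebc')
  4 → (20, 'bc')
  5 → (6, 'bcdcadecacbdeebc')
  6 → (16, 'bdeebc')
  7 → (21, 'c')
  8 → (13, 'cacbdeebc')
  9 → (9, 'cadecacbdeebc')
  10 → (15, 'cbdeebc')
  11 → (7, 'cdcadecacbdeebc')
  12 → (8, 'dcadecacbdeebc')
  13 → (3, 'ddebcdcadecacbdeebc')
  14 → (4, 'debcdcadecacbdeebc')
  15 → (11, 'decacbdeebc')
  16 → (17, 'deebc')
  17 → (0, 'ebaddebcdcadecacbdeebc')
  18 → (19, 'ebc')
  19 → (5, 'ebcdcadecacbdeebc')
  20 → (12, 'ecacbdeebc')
  21 → (18, 'eebc')

SA = [14, 2, 10, 1, 20, 6, 16, 21, 13, 9, 15, 7, 8, 3, 4, 11, 17, 0, 19, 5, 12, 18]
[i] adj suffixes → lcp
  [1] 14/2 → 1 ('a')
  [2] 2/10 → 2 ('ad')
  [3] 10/1 → 0 ('')
  [4] 1/20 → 1 ('b')
  [5] 20/6 → 2 ('bc')
  [6] 6/16 → 1 ('b')
  [7] 16/21 → 0 ('')
  [8] 21/13 → 1 ('c')
  [9] 13/9 → 2 ('ca')
  [10] 9/15 → 1 ('c')
  [11] 15/7 → 1 ('c')
  [12] 7/8 → 0 ('')
  [13] 8/3 → 1 ('d')
  [14] 3/4 → 1 ('d')
  [15] 4/11 → 2 ('de')
  [16] 11/17 → 2 ('de')
  [17] 17/0 → 0 ('')
  [18] 0/19 → 2 ('eb')
  [19] 19/5 → 3 ('ebc')
  [20] 5/12 → 1 ('e')
  [21] 12/18 → 1 ('e')

[0, 1, 2, 0, 1, 2, 1, 0, 1, 2, 1, 1, 0, 1, 1, 2, 2, 0, 2, 3, 1, 1]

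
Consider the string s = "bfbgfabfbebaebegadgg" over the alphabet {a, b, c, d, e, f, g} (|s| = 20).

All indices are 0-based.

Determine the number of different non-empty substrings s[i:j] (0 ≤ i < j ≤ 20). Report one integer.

rank→(start, suffix):
  0 → (5, 'abfbebaebegadgg')
  1 → (16, 'adgg')
  2 → (11, 'aebegadgg')
  3 → (10, 'baebegadgg')
  4 → (8, 'bebaebegadgg')
  5 → (13, 'begadgg')
  6 → (6, 'bfbebaebegadgg')
  7 → (0, 'bfbgfabfbebaebegadgg')
  8 → (2, 'bgfabfbebaebegadgg')
  9 → (17, 'dgg')
  10 → (9, 'ebaebegadgg')
  11 → (12, 'ebegadgg')
  12 → (14, 'egadgg')
  13 → (4, 'fabfbebaebegadgg')
  14 → (7, 'fbebaebegadgg')
  15 → (1, 'fbgfabfbebaebegadgg')
  16 → (19, 'g')
  17 → (15, 'gadgg')
  18 → (3, 'gfabfbebaebegadgg')
  19 → (18, 'gg')

SA = [5, 16, 11, 10, 8, 13, 6, 0, 2, 17, 9, 12, 14, 4, 7, 1, 19, 15, 3, 18]
rank  pair      lcp
   1  s[5:],s[16:]  1  'a'
   2  s[16:],s[11:]  1  'a'
   3  s[11:],s[10:]  0  ''
   4  s[10:],s[8:]  1  'b'
   5  s[8:],s[13:]  2  'be'
   6  s[13:],s[6:]  1  'b'
   7  s[6:],s[0:]  3  'bfb'
   8  s[0:],s[2:]  1  'b'
   9  s[2:],s[17:]  0  ''
  10  s[17:],s[9:]  0  ''
  11  s[9:],s[12:]  2  'eb'
  12  s[12:],s[14:]  1  'e'
  13  s[14:],s[4:]  0  ''
  14  s[4:],s[7:]  1  'f'
  15  s[7:],s[1:]  2  'fb'
  16  s[1:],s[19:]  0  ''
  17  s[19:],s[15:]  1  'g'
  18  s[15:],s[3:]  1  'g'
  19  s[3:],s[18:]  1  'g'

n(n+1)/2 = 20·21/2 = 210
Σ LCP = 0 + 1 + 1 + 0 + 1 + 2 + 1 + 3 + 1 + 0 + 0 + 2 + 1 + 0 + 1 + 2 + 0 + 1 + 1 + 1 = 19
distinct = 210 − 19 = 191

191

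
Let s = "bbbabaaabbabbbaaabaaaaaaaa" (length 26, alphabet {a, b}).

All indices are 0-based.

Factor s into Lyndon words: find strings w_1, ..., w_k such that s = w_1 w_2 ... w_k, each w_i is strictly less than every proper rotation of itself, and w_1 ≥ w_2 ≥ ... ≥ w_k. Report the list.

emit factor 1: 'b' (i=0, period=1)
emit factor 2: 'b' (i=1, period=1)
emit factor 3: 'b' (i=2, period=1)
emit factor 4: 'ab' (i=3, period=2)
emit factor 5: 'aaabbabbb' (i=5, period=9)
emit factor 6: 'aaab' (i=14, period=4)
emit factor 7: 'a' (i=18, period=1)
emit factor 8: 'a' (i=19, period=1)
emit factor 9: 'a' (i=20, period=1)
emit factor 10: 'a' (i=21, period=1)
emit factor 11: 'a' (i=22, period=1)
emit factor 12: 'a' (i=23, period=1)
emit factor 13: 'a' (i=24, period=1)
emit factor 14: 'a' (i=25, period=1)

["b", "b", "b", "ab", "aaabbabbb", "aaab", "a", "a", "a", "a", "a", "a", "a", "a"]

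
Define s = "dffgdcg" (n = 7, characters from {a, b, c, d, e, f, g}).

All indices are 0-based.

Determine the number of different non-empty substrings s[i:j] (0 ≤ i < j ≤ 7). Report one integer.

rank | idx | suffix
   0 |   5 | cg
   1 |   4 | dcg
   2 |   0 | dffgdcg
   3 |   1 | ffgdcg
   4 |   2 | fgdcg
   5 |   6 | g
   6 |   3 | gdcg

SA = [5, 4, 0, 1, 2, 6, 3]
i: (SA[i-1],SA[i]) lcp shared
  1: (5,4) 0 ''
  2: (4,0) 1 'd'
  3: (0,1) 0 ''
  4: (1,2) 1 'f'
  5: (2,6) 0 ''
  6: (6,3) 1 'g'

n(n+1)/2 = 7·8/2 = 28
Σ LCP = 0 + 0 + 1 + 0 + 1 + 0 + 1 = 3
distinct = 28 − 3 = 25

25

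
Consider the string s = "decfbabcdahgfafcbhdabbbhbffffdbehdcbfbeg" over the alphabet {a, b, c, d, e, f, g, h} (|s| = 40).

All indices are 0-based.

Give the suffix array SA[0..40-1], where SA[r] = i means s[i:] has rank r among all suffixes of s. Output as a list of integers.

rank→(start, suffix):
  0 → (19, 'abbbhbffffdbehdcbfbeg')
  1 → (5, 'abcdahgfafcbhdabbbhbffffdbehdcbfbeg')
  2 → (13, 'afcbhdabbbhbffffdbehdcbfbeg')
  3 → (9, 'ahgfafcbhdabbbhbffffdbehdcbfbeg')
  4 → (4, 'babcdahgfafcbhdabbbhbffffdbehdcbfbeg')
  5 → (20, 'bbbhbffffdbehdcbfbeg')
  6 → (21, 'bbhbffffdbehdcbfbeg')
  7 → (6, 'bcdahgfafcbhdabbbhbffffdbehdcbfbeg')
  8 → (37, 'beg')
  9 → (30, 'behdcbfbeg')
  10 → (35, 'bfbeg')
  11 → (24, 'bffffdbehdcbfbeg')
  12 → (22, 'bhbffffdbehdcbfbeg')
  13 → (16, 'bhdabbbhbffffdbehdcbfbeg')
  14 → (34, 'cbfbeg')
  15 → (15, 'cbhdabbbhbffffdbehdcbfbeg')
  16 → (7, 'cdahgfafcbhdabbbhbffffdbehdcbfbeg')
  17 → (2, 'cfbabcdahgfafcbhdabbbhbffffdbehdcbfbeg')
  18 → (18, 'dabbbhbffffdbehdcbfbeg')
  19 → (8, 'dahgfafcbhdabbbhbffffdbehdcbfbeg')
  20 → (29, 'dbehdcbfbeg')
  21 → (33, 'dcbfbeg')
  22 → (0, 'decfbabcdahgfafcbhdabbbhbffffdbehdcbfbeg')
  23 → (1, 'ecfbabcdahgfafcbhdabbbhbffffdbehdcbfbeg')
  24 → (38, 'eg')
  25 → (31, 'ehdcbfbeg')
  26 → (12, 'fafcbhdabbbhbffffdbehdcbfbeg')
  27 → (3, 'fbabcdahgfafcbhdabbbhbffffdbehdcbfbeg')
  28 → (36, 'fbeg')
  29 → (14, 'fcbhdabbbhbffffdbehdcbfbeg')
  30 → (28, 'fdbehdcbfbeg')
  31 → (27, 'ffdbehdcbfbeg')
  32 → (26, 'fffdbehdcbfbeg')
  33 → (25, 'ffffdbehdcbfbeg')
  34 → (39, 'g')
  35 → (11, 'gfafcbhdabbbhbffffdbehdcbfbeg')
  36 → (23, 'hbffffdbehdcbfbeg')
  37 → (17, 'hdabbbhbffffdbehdcbfbeg')
  38 → (32, 'hdcbfbeg')
  39 → (10, 'hgfafcbhdabbbhbffffdbehdcbfbeg')

[19, 5, 13, 9, 4, 20, 21, 6, 37, 30, 35, 24, 22, 16, 34, 15, 7, 2, 18, 8, 29, 33, 0, 1, 38, 31, 12, 3, 36, 14, 28, 27, 26, 25, 39, 11, 23, 17, 32, 10]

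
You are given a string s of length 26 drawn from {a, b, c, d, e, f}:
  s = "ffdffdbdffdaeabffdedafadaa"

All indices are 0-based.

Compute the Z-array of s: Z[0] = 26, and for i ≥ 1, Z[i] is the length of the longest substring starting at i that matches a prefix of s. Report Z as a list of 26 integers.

Z[0]=26
i=1: i≥r, start 0; Z[1]=1 extend→box=[1,2)
i=2: i≥r, start 0; Z[2]=0
i=3: i≥r, start 0; Z[3]=3 extend→box=[3,6)
i=4: min(r-i=2, Z[1]=1)=1; Z[4]=1
i=5: min(r-i=1, Z[2]=0)=0; Z[5]=0
i=6: i≥r, start 0; Z[6]=0
i=7: i≥r, start 0; Z[7]=0
i=8: i≥r, start 0; Z[8]=3 extend→box=[8,11)
i=9: min(r-i=2, Z[1]=1)=1; Z[9]=1
i=10: min(r-i=1, Z[2]=0)=0; Z[10]=0
i=11: i≥r, start 0; Z[11]=0
i=12: i≥r, start 0; Z[12]=0
i=13: i≥r, start 0; Z[13]=0
i=14: i≥r, start 0; Z[14]=0
i=15: i≥r, start 0; Z[15]=3 extend→box=[15,18)
i=16: min(r-i=2, Z[1]=1)=1; Z[16]=1
i=17: min(r-i=1, Z[2]=0)=0; Z[17]=0
i=18: i≥r, start 0; Z[18]=0
i=19: i≥r, start 0; Z[19]=0
i=20: i≥r, start 0; Z[20]=0
i=21: i≥r, start 0; Z[21]=1 extend→box=[21,22)
i=22: i≥r, start 0; Z[22]=0
i=23: i≥r, start 0; Z[23]=0
i=24: i≥r, start 0; Z[24]=0
i=25: i≥r, start 0; Z[25]=0

[26, 1, 0, 3, 1, 0, 0, 0, 3, 1, 0, 0, 0, 0, 0, 3, 1, 0, 0, 0, 0, 1, 0, 0, 0, 0]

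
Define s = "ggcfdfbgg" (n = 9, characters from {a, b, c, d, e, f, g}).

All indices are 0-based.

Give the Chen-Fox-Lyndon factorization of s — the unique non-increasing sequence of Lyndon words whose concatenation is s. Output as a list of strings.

["g", "g", "cfdf", "bgg"]

emit factor 1: 'g' (i=0, period=1)
emit factor 2: 'g' (i=1, period=1)
emit factor 3: 'cfdf' (i=2, period=4)
emit factor 4: 'bgg' (i=6, period=3)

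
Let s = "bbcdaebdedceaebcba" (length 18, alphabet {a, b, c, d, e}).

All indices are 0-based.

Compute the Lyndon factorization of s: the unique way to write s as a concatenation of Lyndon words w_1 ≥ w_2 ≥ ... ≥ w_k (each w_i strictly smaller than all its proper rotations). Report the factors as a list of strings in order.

["bbcd", "aebdedce", "aebcb", "a"]

emit factor 1: 'bbcd' (i=0, period=4)
emit factor 2: 'aebdedce' (i=4, period=8)
emit factor 3: 'aebcb' (i=12, period=5)
emit factor 4: 'a' (i=17, period=1)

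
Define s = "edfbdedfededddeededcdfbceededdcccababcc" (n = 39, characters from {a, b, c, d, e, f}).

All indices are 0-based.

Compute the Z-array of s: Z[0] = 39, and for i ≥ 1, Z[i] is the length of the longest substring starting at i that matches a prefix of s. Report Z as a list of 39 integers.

[39, 0, 0, 0, 0, 3, 0, 0, 2, 0, 2, 0, 0, 0, 1, 2, 0, 2, 0, 0, 0, 0, 0, 0, 1, 2, 0, 2, 0, 0, 0, 0, 0, 0, 0, 0, 0, 0, 0]

Z[0]=39
i=1: fresh scan; Z[1]=0
i=2: fresh scan; Z[2]=0
i=3: fresh scan; Z[3]=0
i=4: fresh scan; Z[4]=0
i=5: fresh scan; Z[5]=3 scan→box=[5,8)
i=6: min(r-i=2, Z[1]=0)=0; Z[6]=0
i=7: min(r-i=1, Z[2]=0)=0; Z[7]=0
i=8: fresh scan; Z[8]=2 scan→box=[8,10)
i=9: min(r-i=1, Z[1]=0)=0; Z[9]=0
i=10: fresh scan; Z[10]=2 scan→box=[10,12)
i=11: min(r-i=1, Z[1]=0)=0; Z[11]=0
i=12: fresh scan; Z[12]=0
i=13: fresh scan; Z[13]=0
i=14: fresh scan; Z[14]=1 scan→box=[14,15)
i=15: fresh scan; Z[15]=2 scan→box=[15,17)
i=16: min(r-i=1, Z[1]=0)=0; Z[16]=0
i=17: fresh scan; Z[17]=2 scan→box=[17,19)
i=18: min(r-i=1, Z[1]=0)=0; Z[18]=0
i=19: fresh scan; Z[19]=0
i=20: fresh scan; Z[20]=0
i=21: fresh scan; Z[21]=0
i=22: fresh scan; Z[22]=0
i=23: fresh scan; Z[23]=0
i=24: fresh scan; Z[24]=1 scan→box=[24,25)
i=25: fresh scan; Z[25]=2 scan→box=[25,27)
i=26: min(r-i=1, Z[1]=0)=0; Z[26]=0
i=27: fresh scan; Z[27]=2 scan→box=[27,29)
i=28: min(r-i=1, Z[1]=0)=0; Z[28]=0
i=29: fresh scan; Z[29]=0
i=30: fresh scan; Z[30]=0
i=31: fresh scan; Z[31]=0
i=32: fresh scan; Z[32]=0
i=33: fresh scan; Z[33]=0
i=34: fresh scan; Z[34]=0
i=35: fresh scan; Z[35]=0
i=36: fresh scan; Z[36]=0
i=37: fresh scan; Z[37]=0
i=38: fresh scan; Z[38]=0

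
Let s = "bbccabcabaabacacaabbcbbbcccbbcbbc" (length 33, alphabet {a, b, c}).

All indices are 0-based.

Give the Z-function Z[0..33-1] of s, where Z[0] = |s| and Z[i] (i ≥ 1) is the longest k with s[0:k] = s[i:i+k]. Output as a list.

[33, 1, 0, 0, 0, 1, 0, 0, 1, 0, 0, 1, 0, 0, 0, 0, 0, 0, 3, 1, 0, 2, 4, 1, 0, 0, 0, 3, 1, 0, 3, 1, 0]

Z[0]=33
i=1: i≥r, start 0; Z[1]=1 extend→box=[1,2)
i=2: i≥r, start 0; Z[2]=0
i=3: i≥r, start 0; Z[3]=0
i=4: i≥r, start 0; Z[4]=0
i=5: i≥r, start 0; Z[5]=1 extend→box=[5,6)
i=6: i≥r, start 0; Z[6]=0
i=7: i≥r, start 0; Z[7]=0
i=8: i≥r, start 0; Z[8]=1 extend→box=[8,9)
i=9: i≥r, start 0; Z[9]=0
i=10: i≥r, start 0; Z[10]=0
i=11: i≥r, start 0; Z[11]=1 extend→box=[11,12)
i=12: i≥r, start 0; Z[12]=0
i=13: i≥r, start 0; Z[13]=0
i=14: i≥r, start 0; Z[14]=0
i=15: i≥r, start 0; Z[15]=0
i=16: i≥r, start 0; Z[16]=0
i=17: i≥r, start 0; Z[17]=0
i=18: i≥r, start 0; Z[18]=3 extend→box=[18,21)
i=19: min(r-i=2, Z[1]=1)=1; Z[19]=1
i=20: min(r-i=1, Z[2]=0)=0; Z[20]=0
i=21: i≥r, start 0; Z[21]=2 extend→box=[21,23)
i=22: min(r-i=1, Z[1]=1)=1; Z[22]=4 extend→box=[22,26)
i=23: min(r-i=3, Z[1]=1)=1; Z[23]=1
i=24: min(r-i=2, Z[2]=0)=0; Z[24]=0
i=25: min(r-i=1, Z[3]=0)=0; Z[25]=0
i=26: i≥r, start 0; Z[26]=0
i=27: i≥r, start 0; Z[27]=3 extend→box=[27,30)
i=28: min(r-i=2, Z[1]=1)=1; Z[28]=1
i=29: min(r-i=1, Z[2]=0)=0; Z[29]=0
i=30: i≥r, start 0; Z[30]=3 extend→box=[30,33)
i=31: min(r-i=2, Z[1]=1)=1; Z[31]=1
i=32: min(r-i=1, Z[2]=0)=0; Z[32]=0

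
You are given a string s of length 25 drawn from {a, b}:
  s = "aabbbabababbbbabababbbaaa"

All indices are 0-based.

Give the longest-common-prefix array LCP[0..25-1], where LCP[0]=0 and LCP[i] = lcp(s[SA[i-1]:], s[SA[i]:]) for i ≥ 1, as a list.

rank | idx | suffix
   0 |  24 | a
   1 |  23 | aa
   2 |  22 | aaa
   3 |   0 | aabbbabababbbbabababbbaaa
   4 |  14 | abababbbaaa
   5 |   5 | abababbbbabababbbaaa
   6 |  16 | ababbbaaa
   7 |   7 | ababbbbabababbbaaa
   8 |  18 | abbbaaa
   9 |   1 | abbbabababbbbabababbbaaa
  10 |   9 | abbbbabababbbaaa
  11 |  21 | baaa
  12 |  13 | babababbbaaa
  13 |   4 | babababbbbabababbbaaa
  14 |  15 | bababbbaaa
  15 |   6 | bababbbbabababbbaaa
  16 |  17 | babbbaaa
  17 |   8 | babbbbabababbbaaa
  18 |  20 | bbaaa
  19 |  12 | bbabababbbaaa
  20 |   3 | bbabababbbbabababbbaaa
  21 |  19 | bbbaaa
  22 |  11 | bbbabababbbaaa
  23 |   2 | bbbabababbbbabababbbaaa
  24 |  10 | bbbbabababbbaaa

SA = [24, 23, 22, 0, 14, 5, 16, 7, 18, 1, 9, 21, 13, 4, 15, 6, 17, 8, 20, 12, 3, 19, 11, 2, 10]
[i] adj suffixes → lcp
  [1] 24/23 → 1 ('a')
  [2] 23/22 → 2 ('aa')
  [3] 22/0 → 2 ('aa')
  [4] 0/14 → 1 ('a')
  [5] 14/5 → 8 ('abababbb')
  [6] 5/16 → 4 ('abab')
  [7] 16/7 → 6 ('ababbb')
  [8] 7/18 → 2 ('ab')
  [9] 18/1 → 5 ('abbba')
  [10] 1/9 → 4 ('abbb')
  [11] 9/21 → 0 ('')
  [12] 21/13 → 2 ('ba')
  [13] 13/4 → 9 ('babababbb')
  [14] 4/15 → 5 ('babab')
  [15] 15/6 → 7 ('bababbb')
  [16] 6/17 → 3 ('bab')
  [17] 17/8 → 5 ('babbb')
  [18] 8/20 → 1 ('b')
  [19] 20/12 → 3 ('bba')
  [20] 12/3 → 10 ('bbabababbb')
  [21] 3/19 → 2 ('bb')
  [22] 19/11 → 4 ('bbba')
  [23] 11/2 → 11 ('bbbabababbb')
  [24] 2/10 → 3 ('bbb')

[0, 1, 2, 2, 1, 8, 4, 6, 2, 5, 4, 0, 2, 9, 5, 7, 3, 5, 1, 3, 10, 2, 4, 11, 3]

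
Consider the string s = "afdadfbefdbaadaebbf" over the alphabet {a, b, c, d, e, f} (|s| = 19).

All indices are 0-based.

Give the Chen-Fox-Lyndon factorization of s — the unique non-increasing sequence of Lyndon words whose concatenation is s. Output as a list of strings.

emit factor 1: 'afd' (i=0, period=3)
emit factor 2: 'adfbefdb' (i=3, period=8)
emit factor 3: 'aadaebbf' (i=11, period=8)

["afd", "adfbefdb", "aadaebbf"]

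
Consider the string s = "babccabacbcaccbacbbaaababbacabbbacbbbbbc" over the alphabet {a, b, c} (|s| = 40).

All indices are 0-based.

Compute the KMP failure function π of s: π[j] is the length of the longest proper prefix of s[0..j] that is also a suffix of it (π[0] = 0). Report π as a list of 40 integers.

π[0] = 0
j=1 s[j]='a': π[1]=0 (border '')
j=2 s[j]='b': π[2]=1 (border 'b')
j=3 s[j]='c': k: 1→0; π[3]=0 (border '')
j=4 s[j]='c': π[4]=0 (border '')
j=5 s[j]='a': π[5]=0 (border '')
j=6 s[j]='b': π[6]=1 (border 'b')
j=7 s[j]='a': π[7]=2 (border 'ba')
j=8 s[j]='c': k: 2→0; π[8]=0 (border '')
j=9 s[j]='b': π[9]=1 (border 'b')
j=10 s[j]='c': k: 1→0; π[10]=0 (border '')
j=11 s[j]='a': π[11]=0 (border '')
j=12 s[j]='c': π[12]=0 (border '')
j=13 s[j]='c': π[13]=0 (border '')
j=14 s[j]='b': π[14]=1 (border 'b')
j=15 s[j]='a': π[15]=2 (border 'ba')
j=16 s[j]='c': k: 2→0; π[16]=0 (border '')
j=17 s[j]='b': π[17]=1 (border 'b')
j=18 s[j]='b': k: 1→0; π[18]=1 (border 'b')
j=19 s[j]='a': π[19]=2 (border 'ba')
j=20 s[j]='a': k: 2→0; π[20]=0 (border '')
j=21 s[j]='a': π[21]=0 (border '')
j=22 s[j]='b': π[22]=1 (border 'b')
j=23 s[j]='a': π[23]=2 (border 'ba')
j=24 s[j]='b': π[24]=3 (border 'bab')
j=25 s[j]='b': k: 3→1→0; π[25]=1 (border 'b')
j=26 s[j]='a': π[26]=2 (border 'ba')
j=27 s[j]='c': k: 2→0; π[27]=0 (border '')
j=28 s[j]='a': π[28]=0 (border '')
j=29 s[j]='b': π[29]=1 (border 'b')
j=30 s[j]='b': k: 1→0; π[30]=1 (border 'b')
j=31 s[j]='b': k: 1→0; π[31]=1 (border 'b')
j=32 s[j]='a': π[32]=2 (border 'ba')
j=33 s[j]='c': k: 2→0; π[33]=0 (border '')
j=34 s[j]='b': π[34]=1 (border 'b')
j=35 s[j]='b': k: 1→0; π[35]=1 (border 'b')
j=36 s[j]='b': k: 1→0; π[36]=1 (border 'b')
j=37 s[j]='b': k: 1→0; π[37]=1 (border 'b')
j=38 s[j]='b': k: 1→0; π[38]=1 (border 'b')
j=39 s[j]='c': k: 1→0; π[39]=0 (border '')

[0, 0, 1, 0, 0, 0, 1, 2, 0, 1, 0, 0, 0, 0, 1, 2, 0, 1, 1, 2, 0, 0, 1, 2, 3, 1, 2, 0, 0, 1, 1, 1, 2, 0, 1, 1, 1, 1, 1, 0]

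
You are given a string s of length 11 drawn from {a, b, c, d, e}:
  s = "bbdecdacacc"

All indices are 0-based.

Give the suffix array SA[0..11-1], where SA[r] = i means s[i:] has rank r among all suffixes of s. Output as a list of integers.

[6, 8, 0, 1, 10, 7, 9, 4, 5, 2, 3]

sorted suffixes:
  #0 SA[0]=6  'acacc'
  #1 SA[1]=8  'acc'
  #2 SA[2]=0  'bbdecdacacc'
  #3 SA[3]=1  'bdecdacacc'
  #4 SA[4]=10  'c'
  #5 SA[5]=7  'cacc'
  #6 SA[6]=9  'cc'
  #7 SA[7]=4  'cdacacc'
  #8 SA[8]=5  'dacacc'
  #9 SA[9]=2  'decdacacc'
  #10 SA[10]=3  'ecdacacc'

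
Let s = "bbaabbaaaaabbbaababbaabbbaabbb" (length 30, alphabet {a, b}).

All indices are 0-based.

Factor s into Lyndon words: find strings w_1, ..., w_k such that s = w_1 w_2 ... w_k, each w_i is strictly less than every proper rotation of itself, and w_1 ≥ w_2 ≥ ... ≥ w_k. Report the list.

emit factor 1: 'b' (i=0, period=1)
emit factor 2: 'b' (i=1, period=1)
emit factor 3: 'aabb' (i=2, period=4)
emit factor 4: 'aaaaabbbaababbaabbbaabbb' (i=6, period=24)

["b", "b", "aabb", "aaaaabbbaababbaabbbaabbb"]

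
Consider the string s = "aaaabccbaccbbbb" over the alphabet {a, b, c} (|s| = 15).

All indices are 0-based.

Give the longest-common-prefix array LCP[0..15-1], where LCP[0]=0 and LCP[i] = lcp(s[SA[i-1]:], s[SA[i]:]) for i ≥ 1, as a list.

rank→(start, suffix):
  0 → (0, 'aaaabccbaccbbbb')
  1 → (1, 'aaabccbaccbbbb')
  2 → (2, 'aabccbaccbbbb')
  3 → (3, 'abccbaccbbbb')
  4 → (8, 'accbbbb')
  5 → (14, 'b')
  6 → (7, 'baccbbbb')
  7 → (13, 'bb')
  8 → (12, 'bbb')
  9 → (11, 'bbbb')
  10 → (4, 'bccbaccbbbb')
  11 → (6, 'cbaccbbbb')
  12 → (10, 'cbbbb')
  13 → (5, 'ccbaccbbbb')
  14 → (9, 'ccbbbb')

SA = [0, 1, 2, 3, 8, 14, 7, 13, 12, 11, 4, 6, 10, 5, 9]
i: (SA[i-1],SA[i]) lcp shared
  1: (0,1) 3 'aaa'
  2: (1,2) 2 'aa'
  3: (2,3) 1 'a'
  4: (3,8) 1 'a'
  5: (8,14) 0 ''
  6: (14,7) 1 'b'
  7: (7,13) 1 'b'
  8: (13,12) 2 'bb'
  9: (12,11) 3 'bbb'
  10: (11,4) 1 'b'
  11: (4,6) 0 ''
  12: (6,10) 2 'cb'
  13: (10,5) 1 'c'
  14: (5,9) 3 'ccb'

[0, 3, 2, 1, 1, 0, 1, 1, 2, 3, 1, 0, 2, 1, 3]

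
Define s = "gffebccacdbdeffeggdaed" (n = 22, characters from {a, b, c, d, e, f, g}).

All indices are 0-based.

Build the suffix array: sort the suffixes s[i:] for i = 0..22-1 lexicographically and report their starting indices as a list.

rank | idx | suffix
   0 |   7 | acdbdeffeggdaed
   1 |  19 | aed
   2 |   4 | bccacdbdeffeggdaed
   3 |  10 | bdeffeggdaed
   4 |   6 | cacdbdeffeggdaed
   5 |   5 | ccacdbdeffeggdaed
   6 |   8 | cdbdeffeggdaed
   7 |  21 | d
   8 |  18 | daed
   9 |   9 | dbdeffeggdaed
  10 |  11 | deffeggdaed
  11 |   3 | ebccacdbdeffeggdaed
  12 |  20 | ed
  13 |  12 | effeggdaed
  14 |  15 | eggdaed
  15 |   2 | febccacdbdeffeggdaed
  16 |  14 | feggdaed
  17 |   1 | ffebccacdbdeffeggdaed
  18 |  13 | ffeggdaed
  19 |  17 | gdaed
  20 |   0 | gffebccacdbdeffeggdaed
  21 |  16 | ggdaed

[7, 19, 4, 10, 6, 5, 8, 21, 18, 9, 11, 3, 20, 12, 15, 2, 14, 1, 13, 17, 0, 16]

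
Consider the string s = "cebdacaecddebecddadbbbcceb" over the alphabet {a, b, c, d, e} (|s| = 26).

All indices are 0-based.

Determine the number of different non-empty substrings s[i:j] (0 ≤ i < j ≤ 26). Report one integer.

rank | idx | suffix
   0 |   4 | acaecddebecddadbbbcceb
   1 |  17 | adbbbcceb
   2 |   6 | aecddebecddadbbbcceb
   3 |  25 | b
   4 |  19 | bbbcceb
   5 |  20 | bbcceb
   6 |  21 | bcceb
   7 |   2 | bdacaecddebecddadbbbcceb
   8 |  12 | becddadbbbcceb
   9 |   5 | caecddebecddadbbbcceb
  10 |  22 | cceb
  11 |  14 | cddadbbbcceb
  12 |   8 | cddebecddadbbbcceb
  13 |  23 | ceb
  14 |   0 | cebdacaecddebecddadbbbcceb
  15 |   3 | dacaecddebecddadbbbcceb
  16 |  16 | dadbbbcceb
  17 |  18 | dbbbcceb
  18 |  15 | ddadbbbcceb
  19 |   9 | ddebecddadbbbcceb
  20 |  10 | debecddadbbbcceb
  21 |  24 | eb
  22 |   1 | ebdacaecddebecddadbbbcceb
  23 |  11 | ebecddadbbbcceb
  24 |  13 | ecddadbbbcceb
  25 |   7 | ecddebecddadbbbcceb

SA = [4, 17, 6, 25, 19, 20, 21, 2, 12, 5, 22, 14, 8, 23, 0, 3, 16, 18, 15, 9, 10, 24, 1, 11, 13, 7]
i: (SA[i-1],SA[i]) lcp shared
  1: (4,17) 1 'a'
  2: (17,6) 1 'a'
  3: (6,25) 0 ''
  4: (25,19) 1 'b'
  5: (19,20) 2 'bb'
  6: (20,21) 1 'b'
  7: (21,2) 1 'b'
  8: (2,12) 1 'b'
  9: (12,5) 0 ''
  10: (5,22) 1 'c'
  11: (22,14) 1 'c'
  12: (14,8) 3 'cdd'
  13: (8,23) 1 'c'
  14: (23,0) 3 'ceb'
  15: (0,3) 0 ''
  16: (3,16) 2 'da'
  17: (16,18) 1 'd'
  18: (18,15) 1 'd'
  19: (15,9) 2 'dd'
  20: (9,10) 1 'd'
  21: (10,24) 0 ''
  22: (24,1) 2 'eb'
  23: (1,11) 2 'eb'
  24: (11,13) 1 'e'
  25: (13,7) 4 'ecdd'

n(n+1)/2 = 26·27/2 = 351
Σ LCP = 0 + 1 + 1 + 0 + 1 + 2 + 1 + 1 + 1 + 0 + 1 + 1 + 3 + 1 + 3 + 0 + 2 + 1 + 1 + 2 + 1 + 0 + 2 + 2 + 1 + 4 = 33
distinct = 351 − 33 = 318

318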